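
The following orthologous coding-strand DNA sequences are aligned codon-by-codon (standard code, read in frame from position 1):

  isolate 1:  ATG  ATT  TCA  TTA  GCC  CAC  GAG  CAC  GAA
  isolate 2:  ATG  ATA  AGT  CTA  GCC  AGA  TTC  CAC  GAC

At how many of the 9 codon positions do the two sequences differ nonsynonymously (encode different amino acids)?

Codon 1: ATG Met / ATG Met — identical.
Codon 2: ATT Ile / ATA Ile — synonymous.
Codon 3: TCA Ser / AGT Ser — synonymous.
Codon 4: TTA Leu / CTA Leu — synonymous.
Codon 5: GCC Ala / GCC Ala — identical.
Codon 6: CAC His / AGA Arg — nonsynonymous.
Codon 7: GAG Glu / TTC Phe — nonsynonymous.
Codon 8: CAC His / CAC His — identical.
Codon 9: GAA Glu / GAC Asp — nonsynonymous.
Nonsynonymous differences: 3.

3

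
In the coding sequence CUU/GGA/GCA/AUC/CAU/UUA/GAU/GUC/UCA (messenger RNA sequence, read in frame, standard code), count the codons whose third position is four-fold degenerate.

Codon 1 CUU (Leu): third position 4-fold.
Codon 2 GGA (Gly): third position 4-fold.
Codon 3 GCA (Ala): third position 4-fold.
Codon 4 AUC (Ile): third position 3-fold.
Codon 5 CAU (His): third position 2-fold.
Codon 6 UUA (Leu): third position 2-fold.
Codon 7 GAU (Asp): third position 2-fold.
Codon 8 GUC (Val): third position 4-fold.
Codon 9 UCA (Ser): third position 4-fold.
Four-fold degenerate third positions: 5.

5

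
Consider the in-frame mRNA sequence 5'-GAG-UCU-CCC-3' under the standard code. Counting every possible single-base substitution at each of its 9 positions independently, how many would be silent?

7

Codon 1 (GAG, Glu): 1 synonymous substitution.
Codon 2 (UCU, Ser): 3 synonymous substitutions.
Codon 3 (CCC, Pro): 3 synonymous substitutions.
Total: 1 + 3 + 3 = 7.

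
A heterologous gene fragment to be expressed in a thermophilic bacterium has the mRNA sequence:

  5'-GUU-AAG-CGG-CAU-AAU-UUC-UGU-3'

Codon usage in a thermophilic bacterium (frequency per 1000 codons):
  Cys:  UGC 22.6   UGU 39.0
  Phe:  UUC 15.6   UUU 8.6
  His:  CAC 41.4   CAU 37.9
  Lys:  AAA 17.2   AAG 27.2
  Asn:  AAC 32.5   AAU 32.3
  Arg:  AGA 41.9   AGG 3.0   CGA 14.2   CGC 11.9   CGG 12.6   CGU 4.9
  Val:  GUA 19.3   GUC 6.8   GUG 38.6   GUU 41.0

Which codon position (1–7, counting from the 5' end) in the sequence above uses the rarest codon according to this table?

3

Codon 1 GUU (Val): 41.0 per 1000.
Codon 2 AAG (Lys): 27.2 per 1000.
Codon 3 CGG (Arg): 12.6 per 1000.
Codon 4 CAU (His): 37.9 per 1000.
Codon 5 AAU (Asn): 32.3 per 1000.
Codon 6 UUC (Phe): 15.6 per 1000.
Codon 7 UGU (Cys): 39.0 per 1000.
Lowest frequency is 12.6 at codon 3.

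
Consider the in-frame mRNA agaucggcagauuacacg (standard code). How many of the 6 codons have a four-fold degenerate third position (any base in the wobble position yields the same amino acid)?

Codon 1 AGA (Arg): third position 2-fold.
Codon 2 UCG (Ser): third position 4-fold.
Codon 3 GCA (Ala): third position 4-fold.
Codon 4 GAU (Asp): third position 2-fold.
Codon 5 UAC (Tyr): third position 2-fold.
Codon 6 ACG (Thr): third position 4-fold.
Four-fold degenerate third positions: 3.

3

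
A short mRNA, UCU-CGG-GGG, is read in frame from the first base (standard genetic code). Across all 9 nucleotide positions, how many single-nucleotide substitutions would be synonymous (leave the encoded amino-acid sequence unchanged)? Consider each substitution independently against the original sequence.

10

Codon 1 (UCU, Ser): 3 synonymous substitutions.
Codon 2 (CGG, Arg): 4 synonymous substitutions.
Codon 3 (GGG, Gly): 3 synonymous substitutions.
Total: 3 + 4 + 3 = 10.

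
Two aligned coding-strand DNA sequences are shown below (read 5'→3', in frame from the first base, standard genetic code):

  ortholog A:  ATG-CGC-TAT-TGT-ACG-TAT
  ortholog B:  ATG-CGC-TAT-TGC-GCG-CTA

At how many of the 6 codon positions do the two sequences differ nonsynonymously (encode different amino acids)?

Codon 1: ATG Met / ATG Met — identical.
Codon 2: CGC Arg / CGC Arg — identical.
Codon 3: TAT Tyr / TAT Tyr — identical.
Codon 4: TGT Cys / TGC Cys — synonymous.
Codon 5: ACG Thr / GCG Ala — nonsynonymous.
Codon 6: TAT Tyr / CTA Leu — nonsynonymous.
Nonsynonymous differences: 2.

2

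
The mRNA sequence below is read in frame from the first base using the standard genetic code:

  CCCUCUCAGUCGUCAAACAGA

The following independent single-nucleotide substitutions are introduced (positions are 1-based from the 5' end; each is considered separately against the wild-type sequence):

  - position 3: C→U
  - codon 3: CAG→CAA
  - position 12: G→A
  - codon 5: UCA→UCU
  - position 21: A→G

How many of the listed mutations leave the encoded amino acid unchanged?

Codon 1: CCC (Pro) → CCU (Pro) — synonymous.
Codon 3: CAG (Gln) → CAA (Gln) — synonymous.
Codon 4: UCG (Ser) → UCA (Ser) — synonymous.
Codon 5: UCA (Ser) → UCU (Ser) — synonymous.
Codon 7: AGA (Arg) → AGG (Arg) — synonymous.
Synonymous: 5 of 5.

5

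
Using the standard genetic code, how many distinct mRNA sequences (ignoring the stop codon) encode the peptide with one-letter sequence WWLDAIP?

576

Trp: 1 codon.
Trp: 1 codon.
Leu: 6 codons.
Asp: 2 codons.
Ala: 4 codons.
Ile: 3 codons.
Pro: 4 codons.
1 × 1 × 6 × 2 × 4 × 3 × 4 = 576.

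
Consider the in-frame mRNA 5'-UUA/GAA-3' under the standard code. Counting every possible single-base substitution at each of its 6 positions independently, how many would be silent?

Codon 1 (UUA, Leu): 2 synonymous substitutions.
Codon 2 (GAA, Glu): 1 synonymous substitution.
Total: 2 + 1 = 3.

3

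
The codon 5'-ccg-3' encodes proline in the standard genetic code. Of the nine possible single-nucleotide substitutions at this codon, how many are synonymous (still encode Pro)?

3

Position 1: none → 0 synonymous.
Position 2: none → 0 synonymous.
Position 3: CCU, CCC, CCA → 3 synonymous.
Total: 0 + 0 + 3 = 3.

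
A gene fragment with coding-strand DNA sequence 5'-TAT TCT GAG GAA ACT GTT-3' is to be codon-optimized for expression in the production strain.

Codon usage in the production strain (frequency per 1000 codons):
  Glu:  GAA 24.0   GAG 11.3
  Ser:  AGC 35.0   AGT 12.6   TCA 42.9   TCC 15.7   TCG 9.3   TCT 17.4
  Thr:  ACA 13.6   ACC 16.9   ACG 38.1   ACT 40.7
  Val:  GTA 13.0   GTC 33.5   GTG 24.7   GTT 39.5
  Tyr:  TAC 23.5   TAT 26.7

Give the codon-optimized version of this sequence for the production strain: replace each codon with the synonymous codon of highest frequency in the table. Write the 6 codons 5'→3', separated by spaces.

Codon 1 (Tyr): best is TAT at 26.7.
Codon 2 (Ser): best is TCA at 42.9.
Codon 3 (Glu): best is GAA at 24.0.
Codon 4 (Glu): best is GAA at 24.0.
Codon 5 (Thr): best is ACT at 40.7.
Codon 6 (Val): best is GTT at 39.5.

TAT TCA GAA GAA ACT GTT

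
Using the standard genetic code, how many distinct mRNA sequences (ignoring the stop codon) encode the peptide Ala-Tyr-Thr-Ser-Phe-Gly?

Ala: 4 codons.
Tyr: 2 codons.
Thr: 4 codons.
Ser: 6 codons.
Phe: 2 codons.
Gly: 4 codons.
4 × 2 × 4 × 6 × 2 × 4 = 1536.

1536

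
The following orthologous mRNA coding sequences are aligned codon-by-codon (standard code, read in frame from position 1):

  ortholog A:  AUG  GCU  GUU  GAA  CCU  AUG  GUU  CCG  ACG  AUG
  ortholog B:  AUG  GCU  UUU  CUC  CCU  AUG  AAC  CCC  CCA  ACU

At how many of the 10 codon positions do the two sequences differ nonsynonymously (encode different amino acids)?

5

Codon 1: AUG Met / AUG Met — identical.
Codon 2: GCU Ala / GCU Ala — identical.
Codon 3: GUU Val / UUU Phe — nonsynonymous.
Codon 4: GAA Glu / CUC Leu — nonsynonymous.
Codon 5: CCU Pro / CCU Pro — identical.
Codon 6: AUG Met / AUG Met — identical.
Codon 7: GUU Val / AAC Asn — nonsynonymous.
Codon 8: CCG Pro / CCC Pro — synonymous.
Codon 9: ACG Thr / CCA Pro — nonsynonymous.
Codon 10: AUG Met / ACU Thr — nonsynonymous.
Nonsynonymous differences: 5.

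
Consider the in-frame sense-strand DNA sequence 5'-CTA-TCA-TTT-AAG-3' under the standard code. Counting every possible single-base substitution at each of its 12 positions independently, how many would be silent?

9

Codon 1 (CTA, Leu): 4 synonymous substitutions.
Codon 2 (TCA, Ser): 3 synonymous substitutions.
Codon 3 (TTT, Phe): 1 synonymous substitution.
Codon 4 (AAG, Lys): 1 synonymous substitution.
Total: 4 + 3 + 1 + 1 = 9.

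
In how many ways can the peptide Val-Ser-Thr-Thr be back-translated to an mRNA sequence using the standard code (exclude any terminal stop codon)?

Val: 4 codons.
Ser: 6 codons.
Thr: 4 codons.
Thr: 4 codons.
4 × 6 × 4 × 4 = 384.

384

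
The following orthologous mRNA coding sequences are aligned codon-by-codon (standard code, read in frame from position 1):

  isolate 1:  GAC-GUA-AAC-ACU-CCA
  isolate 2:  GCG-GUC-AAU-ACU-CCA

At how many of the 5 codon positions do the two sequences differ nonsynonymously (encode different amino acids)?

Codon 1: GAC Asp / GCG Ala — nonsynonymous.
Codon 2: GUA Val / GUC Val — synonymous.
Codon 3: AAC Asn / AAU Asn — synonymous.
Codon 4: ACU Thr / ACU Thr — identical.
Codon 5: CCA Pro / CCA Pro — identical.
Nonsynonymous differences: 1.

1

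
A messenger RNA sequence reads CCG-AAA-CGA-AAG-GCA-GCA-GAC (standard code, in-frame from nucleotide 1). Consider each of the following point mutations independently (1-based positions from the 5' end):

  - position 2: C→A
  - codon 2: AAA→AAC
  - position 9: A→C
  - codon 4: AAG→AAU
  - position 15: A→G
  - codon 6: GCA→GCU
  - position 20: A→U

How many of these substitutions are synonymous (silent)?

3

Codon 1: CCG (Pro) → CAG (Gln) — missense.
Codon 2: AAA (Lys) → AAC (Asn) — missense.
Codon 3: CGA (Arg) → CGC (Arg) — synonymous.
Codon 4: AAG (Lys) → AAU (Asn) — missense.
Codon 5: GCA (Ala) → GCG (Ala) — synonymous.
Codon 6: GCA (Ala) → GCU (Ala) — synonymous.
Codon 7: GAC (Asp) → GUC (Val) — missense.
Synonymous: 3 of 7.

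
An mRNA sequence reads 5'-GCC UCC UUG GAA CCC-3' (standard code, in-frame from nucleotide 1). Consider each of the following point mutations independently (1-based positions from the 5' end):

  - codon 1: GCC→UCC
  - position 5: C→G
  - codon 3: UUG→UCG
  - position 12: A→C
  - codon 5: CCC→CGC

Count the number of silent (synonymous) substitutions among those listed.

Codon 1: GCC (Ala) → UCC (Ser) — missense.
Codon 2: UCC (Ser) → UGC (Cys) — missense.
Codon 3: UUG (Leu) → UCG (Ser) — missense.
Codon 4: GAA (Glu) → GAC (Asp) — missense.
Codon 5: CCC (Pro) → CGC (Arg) — missense.
Synonymous: 0 of 5.

0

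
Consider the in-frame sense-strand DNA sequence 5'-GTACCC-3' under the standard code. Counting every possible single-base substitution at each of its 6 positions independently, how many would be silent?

6

Codon 1 (GTA, Val): 3 synonymous substitutions.
Codon 2 (CCC, Pro): 3 synonymous substitutions.
Total: 3 + 3 = 6.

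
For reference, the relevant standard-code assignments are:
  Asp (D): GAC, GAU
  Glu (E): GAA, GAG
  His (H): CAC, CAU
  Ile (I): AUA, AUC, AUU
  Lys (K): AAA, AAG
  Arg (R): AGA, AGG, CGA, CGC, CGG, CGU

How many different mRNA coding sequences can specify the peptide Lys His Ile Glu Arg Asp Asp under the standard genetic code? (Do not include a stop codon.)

576

Lys: 2 codons.
His: 2 codons.
Ile: 3 codons.
Glu: 2 codons.
Arg: 6 codons.
Asp: 2 codons.
Asp: 2 codons.
2 × 2 × 3 × 2 × 6 × 2 × 2 = 576.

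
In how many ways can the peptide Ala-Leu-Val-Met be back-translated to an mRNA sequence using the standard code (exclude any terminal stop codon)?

Ala: 4 codons.
Leu: 6 codons.
Val: 4 codons.
Met: 1 codon.
4 × 6 × 4 × 1 = 96.

96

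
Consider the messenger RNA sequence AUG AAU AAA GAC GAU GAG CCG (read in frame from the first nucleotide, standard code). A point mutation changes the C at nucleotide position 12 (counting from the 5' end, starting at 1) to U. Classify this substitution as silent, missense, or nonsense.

silent

Position 12 falls in codon 4: GAC → Asp.
After the substitution the codon is GAU → Asp.
Both encode Asp, so the change is synonymous.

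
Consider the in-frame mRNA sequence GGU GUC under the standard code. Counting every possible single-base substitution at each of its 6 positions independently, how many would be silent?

6

Codon 1 (GGU, Gly): 3 synonymous substitutions.
Codon 2 (GUC, Val): 3 synonymous substitutions.
Total: 3 + 3 = 6.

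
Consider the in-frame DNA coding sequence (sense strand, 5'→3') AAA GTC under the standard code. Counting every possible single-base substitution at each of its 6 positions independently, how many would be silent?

Codon 1 (AAA, Lys): 1 synonymous substitution.
Codon 2 (GTC, Val): 3 synonymous substitutions.
Total: 1 + 3 = 4.

4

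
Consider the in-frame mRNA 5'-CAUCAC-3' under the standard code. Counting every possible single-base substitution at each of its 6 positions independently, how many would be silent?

2

Codon 1 (CAU, His): 1 synonymous substitution.
Codon 2 (CAC, His): 1 synonymous substitution.
Total: 1 + 1 = 2.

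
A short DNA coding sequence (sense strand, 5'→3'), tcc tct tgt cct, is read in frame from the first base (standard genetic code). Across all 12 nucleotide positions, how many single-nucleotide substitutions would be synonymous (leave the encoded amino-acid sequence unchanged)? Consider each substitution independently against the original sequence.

10

Codon 1 (TCC, Ser): 3 synonymous substitutions.
Codon 2 (TCT, Ser): 3 synonymous substitutions.
Codon 3 (TGT, Cys): 1 synonymous substitution.
Codon 4 (CCT, Pro): 3 synonymous substitutions.
Total: 3 + 3 + 1 + 3 = 10.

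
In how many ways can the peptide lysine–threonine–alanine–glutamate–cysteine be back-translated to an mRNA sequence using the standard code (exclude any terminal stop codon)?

Lys: 2 codons.
Thr: 4 codons.
Ala: 4 codons.
Glu: 2 codons.
Cys: 2 codons.
2 × 4 × 4 × 2 × 2 = 128.

128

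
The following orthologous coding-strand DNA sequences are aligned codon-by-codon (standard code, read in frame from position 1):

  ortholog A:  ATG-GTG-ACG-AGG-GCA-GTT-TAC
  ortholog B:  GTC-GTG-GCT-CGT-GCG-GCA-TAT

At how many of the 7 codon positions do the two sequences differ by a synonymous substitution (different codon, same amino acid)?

3

Codon 1: ATG Met / GTC Val — nonsynonymous.
Codon 2: GTG Val / GTG Val — identical.
Codon 3: ACG Thr / GCT Ala — nonsynonymous.
Codon 4: AGG Arg / CGT Arg — synonymous.
Codon 5: GCA Ala / GCG Ala — synonymous.
Codon 6: GTT Val / GCA Ala — nonsynonymous.
Codon 7: TAC Tyr / TAT Tyr — synonymous.
Synonymous differences: 3.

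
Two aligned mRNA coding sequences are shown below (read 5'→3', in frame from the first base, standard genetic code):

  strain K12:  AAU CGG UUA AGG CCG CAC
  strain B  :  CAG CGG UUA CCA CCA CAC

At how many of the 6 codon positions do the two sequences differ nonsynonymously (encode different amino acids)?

Codon 1: AAU Asn / CAG Gln — nonsynonymous.
Codon 2: CGG Arg / CGG Arg — identical.
Codon 3: UUA Leu / UUA Leu — identical.
Codon 4: AGG Arg / CCA Pro — nonsynonymous.
Codon 5: CCG Pro / CCA Pro — synonymous.
Codon 6: CAC His / CAC His — identical.
Nonsynonymous differences: 2.

2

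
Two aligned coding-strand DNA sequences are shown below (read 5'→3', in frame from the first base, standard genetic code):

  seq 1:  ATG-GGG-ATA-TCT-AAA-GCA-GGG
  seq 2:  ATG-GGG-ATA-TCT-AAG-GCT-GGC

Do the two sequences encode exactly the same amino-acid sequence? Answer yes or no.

Codon 1: ATG Met / ATG Met — identical.
Codon 2: GGG Gly / GGG Gly — identical.
Codon 3: ATA Ile / ATA Ile — identical.
Codon 4: TCT Ser / TCT Ser — identical.
Codon 5: AAA Lys / AAG Lys — synonymous.
Codon 6: GCA Ala / GCT Ala — synonymous.
Codon 7: GGG Gly / GGC Gly — synonymous.
Nonsynonymous differences: 0 → same protein.

yes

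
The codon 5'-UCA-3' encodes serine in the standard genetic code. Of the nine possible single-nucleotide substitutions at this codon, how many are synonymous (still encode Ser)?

3

Position 1: none → 0 synonymous.
Position 2: none → 0 synonymous.
Position 3: UCU, UCC, UCG → 3 synonymous.
Total: 0 + 0 + 3 = 3.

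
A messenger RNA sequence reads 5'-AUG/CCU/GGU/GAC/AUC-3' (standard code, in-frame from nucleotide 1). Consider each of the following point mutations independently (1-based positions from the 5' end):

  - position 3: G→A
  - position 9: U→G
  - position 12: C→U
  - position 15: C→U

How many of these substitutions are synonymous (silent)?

Codon 1: AUG (Met) → AUA (Ile) — missense.
Codon 3: GGU (Gly) → GGG (Gly) — synonymous.
Codon 4: GAC (Asp) → GAU (Asp) — synonymous.
Codon 5: AUC (Ile) → AUU (Ile) — synonymous.
Synonymous: 3 of 4.

3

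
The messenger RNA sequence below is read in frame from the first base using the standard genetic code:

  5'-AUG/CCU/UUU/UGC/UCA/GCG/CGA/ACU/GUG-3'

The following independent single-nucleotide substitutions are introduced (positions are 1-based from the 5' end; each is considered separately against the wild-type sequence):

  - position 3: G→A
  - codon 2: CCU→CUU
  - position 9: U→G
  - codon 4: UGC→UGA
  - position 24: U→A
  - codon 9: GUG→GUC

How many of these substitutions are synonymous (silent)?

Codon 1: AUG (Met) → AUA (Ile) — missense.
Codon 2: CCU (Pro) → CUU (Leu) — missense.
Codon 3: UUU (Phe) → UUG (Leu) — missense.
Codon 4: UGC (Cys) → UGA (Stop) — nonsense.
Codon 8: ACU (Thr) → ACA (Thr) — synonymous.
Codon 9: GUG (Val) → GUC (Val) — synonymous.
Synonymous: 2 of 6.

2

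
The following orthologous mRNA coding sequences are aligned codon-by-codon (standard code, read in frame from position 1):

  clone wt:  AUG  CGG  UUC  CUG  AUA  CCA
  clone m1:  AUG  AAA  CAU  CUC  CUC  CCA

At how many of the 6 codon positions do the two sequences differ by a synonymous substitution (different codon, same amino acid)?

1

Codon 1: AUG Met / AUG Met — identical.
Codon 2: CGG Arg / AAA Lys — nonsynonymous.
Codon 3: UUC Phe / CAU His — nonsynonymous.
Codon 4: CUG Leu / CUC Leu — synonymous.
Codon 5: AUA Ile / CUC Leu — nonsynonymous.
Codon 6: CCA Pro / CCA Pro — identical.
Synonymous differences: 1.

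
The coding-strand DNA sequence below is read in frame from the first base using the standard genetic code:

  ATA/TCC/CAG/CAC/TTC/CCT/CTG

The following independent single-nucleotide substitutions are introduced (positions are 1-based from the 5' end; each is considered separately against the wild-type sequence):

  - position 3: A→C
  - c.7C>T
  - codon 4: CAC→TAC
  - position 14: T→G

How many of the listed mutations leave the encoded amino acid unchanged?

1

Codon 1: ATA (Ile) → ATC (Ile) — synonymous.
Codon 3: CAG (Gln) → TAG (Stop) — nonsense.
Codon 4: CAC (His) → TAC (Tyr) — missense.
Codon 5: TTC (Phe) → TGC (Cys) — missense.
Synonymous: 1 of 4.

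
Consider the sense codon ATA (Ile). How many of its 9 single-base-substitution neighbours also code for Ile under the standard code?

2

Position 1: none → 0 synonymous.
Position 2: none → 0 synonymous.
Position 3: ATT, ATC → 2 synonymous.
Total: 0 + 0 + 2 = 2.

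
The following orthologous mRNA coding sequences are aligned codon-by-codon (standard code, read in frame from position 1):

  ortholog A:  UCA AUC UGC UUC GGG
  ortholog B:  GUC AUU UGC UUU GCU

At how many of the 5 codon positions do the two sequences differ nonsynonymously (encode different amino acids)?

2

Codon 1: UCA Ser / GUC Val — nonsynonymous.
Codon 2: AUC Ile / AUU Ile — synonymous.
Codon 3: UGC Cys / UGC Cys — identical.
Codon 4: UUC Phe / UUU Phe — synonymous.
Codon 5: GGG Gly / GCU Ala — nonsynonymous.
Nonsynonymous differences: 2.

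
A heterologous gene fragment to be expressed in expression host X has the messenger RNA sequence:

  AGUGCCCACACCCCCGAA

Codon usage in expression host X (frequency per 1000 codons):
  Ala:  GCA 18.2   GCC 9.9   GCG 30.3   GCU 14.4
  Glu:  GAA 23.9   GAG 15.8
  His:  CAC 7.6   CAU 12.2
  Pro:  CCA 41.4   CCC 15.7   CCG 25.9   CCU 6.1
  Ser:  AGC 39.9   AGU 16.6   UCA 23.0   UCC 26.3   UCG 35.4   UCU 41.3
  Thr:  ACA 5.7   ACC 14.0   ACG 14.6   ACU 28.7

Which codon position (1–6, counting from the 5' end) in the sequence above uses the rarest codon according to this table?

3

Codon 1 AGU (Ser): 16.6 per 1000.
Codon 2 GCC (Ala): 9.9 per 1000.
Codon 3 CAC (His): 7.6 per 1000.
Codon 4 ACC (Thr): 14.0 per 1000.
Codon 5 CCC (Pro): 15.7 per 1000.
Codon 6 GAA (Glu): 23.9 per 1000.
Lowest frequency is 7.6 at codon 3.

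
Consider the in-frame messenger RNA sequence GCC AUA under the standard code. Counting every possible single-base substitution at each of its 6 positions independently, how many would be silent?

5

Codon 1 (GCC, Ala): 3 synonymous substitutions.
Codon 2 (AUA, Ile): 2 synonymous substitutions.
Total: 3 + 2 = 5.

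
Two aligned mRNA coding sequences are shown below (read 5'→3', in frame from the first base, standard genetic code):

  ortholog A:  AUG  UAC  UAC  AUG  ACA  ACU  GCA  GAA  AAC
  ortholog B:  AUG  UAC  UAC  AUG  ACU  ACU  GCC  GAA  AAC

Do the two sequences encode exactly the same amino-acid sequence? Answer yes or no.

yes

Codon 1: AUG Met / AUG Met — identical.
Codon 2: UAC Tyr / UAC Tyr — identical.
Codon 3: UAC Tyr / UAC Tyr — identical.
Codon 4: AUG Met / AUG Met — identical.
Codon 5: ACA Thr / ACU Thr — synonymous.
Codon 6: ACU Thr / ACU Thr — identical.
Codon 7: GCA Ala / GCC Ala — synonymous.
Codon 8: GAA Glu / GAA Glu — identical.
Codon 9: AAC Asn / AAC Asn — identical.
Nonsynonymous differences: 0 → same protein.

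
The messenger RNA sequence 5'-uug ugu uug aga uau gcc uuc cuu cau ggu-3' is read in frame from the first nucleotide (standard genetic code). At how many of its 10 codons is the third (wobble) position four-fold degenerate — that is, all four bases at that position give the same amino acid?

3

Codon 1 UUG (Leu): third position 2-fold.
Codon 2 UGU (Cys): third position 2-fold.
Codon 3 UUG (Leu): third position 2-fold.
Codon 4 AGA (Arg): third position 2-fold.
Codon 5 UAU (Tyr): third position 2-fold.
Codon 6 GCC (Ala): third position 4-fold.
Codon 7 UUC (Phe): third position 2-fold.
Codon 8 CUU (Leu): third position 4-fold.
Codon 9 CAU (His): third position 2-fold.
Codon 10 GGU (Gly): third position 4-fold.
Four-fold degenerate third positions: 3.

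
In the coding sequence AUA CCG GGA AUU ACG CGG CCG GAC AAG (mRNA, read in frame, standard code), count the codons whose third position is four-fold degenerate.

Codon 1 AUA (Ile): third position 3-fold.
Codon 2 CCG (Pro): third position 4-fold.
Codon 3 GGA (Gly): third position 4-fold.
Codon 4 AUU (Ile): third position 3-fold.
Codon 5 ACG (Thr): third position 4-fold.
Codon 6 CGG (Arg): third position 4-fold.
Codon 7 CCG (Pro): third position 4-fold.
Codon 8 GAC (Asp): third position 2-fold.
Codon 9 AAG (Lys): third position 2-fold.
Four-fold degenerate third positions: 5.

5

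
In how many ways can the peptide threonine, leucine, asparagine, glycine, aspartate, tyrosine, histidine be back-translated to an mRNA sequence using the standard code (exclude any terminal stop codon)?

Thr: 4 codons.
Leu: 6 codons.
Asn: 2 codons.
Gly: 4 codons.
Asp: 2 codons.
Tyr: 2 codons.
His: 2 codons.
4 × 6 × 2 × 4 × 2 × 2 × 2 = 1536.

1536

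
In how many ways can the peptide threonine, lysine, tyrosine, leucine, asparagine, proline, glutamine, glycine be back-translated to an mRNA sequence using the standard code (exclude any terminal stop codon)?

Thr: 4 codons.
Lys: 2 codons.
Tyr: 2 codons.
Leu: 6 codons.
Asn: 2 codons.
Pro: 4 codons.
Gln: 2 codons.
Gly: 4 codons.
4 × 2 × 2 × 6 × 2 × 4 × 2 × 4 = 6144.

6144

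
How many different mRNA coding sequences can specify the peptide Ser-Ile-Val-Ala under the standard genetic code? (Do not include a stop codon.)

288

Ser: 6 codons.
Ile: 3 codons.
Val: 4 codons.
Ala: 4 codons.
6 × 3 × 4 × 4 = 288.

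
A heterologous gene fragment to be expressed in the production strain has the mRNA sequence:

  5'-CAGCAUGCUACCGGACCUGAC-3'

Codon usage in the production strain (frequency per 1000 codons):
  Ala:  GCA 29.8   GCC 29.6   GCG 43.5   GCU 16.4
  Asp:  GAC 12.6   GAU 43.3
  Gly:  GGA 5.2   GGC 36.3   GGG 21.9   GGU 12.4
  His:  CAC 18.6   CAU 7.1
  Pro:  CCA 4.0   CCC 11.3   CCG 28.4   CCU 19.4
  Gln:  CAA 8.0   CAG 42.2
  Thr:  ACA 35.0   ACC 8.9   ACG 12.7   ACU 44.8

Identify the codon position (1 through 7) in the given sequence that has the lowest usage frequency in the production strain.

5

Codon 1 CAG (Gln): 42.2 per 1000.
Codon 2 CAU (His): 7.1 per 1000.
Codon 3 GCU (Ala): 16.4 per 1000.
Codon 4 ACC (Thr): 8.9 per 1000.
Codon 5 GGA (Gly): 5.2 per 1000.
Codon 6 CCU (Pro): 19.4 per 1000.
Codon 7 GAC (Asp): 12.6 per 1000.
Lowest frequency is 5.2 at codon 5.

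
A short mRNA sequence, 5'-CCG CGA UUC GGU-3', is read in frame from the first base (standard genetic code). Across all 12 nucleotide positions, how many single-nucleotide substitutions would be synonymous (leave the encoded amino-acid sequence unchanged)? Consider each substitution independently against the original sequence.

Codon 1 (CCG, Pro): 3 synonymous substitutions.
Codon 2 (CGA, Arg): 4 synonymous substitutions.
Codon 3 (UUC, Phe): 1 synonymous substitution.
Codon 4 (GGU, Gly): 3 synonymous substitutions.
Total: 3 + 4 + 1 + 3 = 11.

11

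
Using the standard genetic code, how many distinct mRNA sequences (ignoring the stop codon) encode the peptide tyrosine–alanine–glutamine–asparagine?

Tyr: 2 codons.
Ala: 4 codons.
Gln: 2 codons.
Asn: 2 codons.
2 × 4 × 2 × 2 = 32.

32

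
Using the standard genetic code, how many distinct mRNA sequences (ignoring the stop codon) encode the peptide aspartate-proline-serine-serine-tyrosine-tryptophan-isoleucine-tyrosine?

Asp: 2 codons.
Pro: 4 codons.
Ser: 6 codons.
Ser: 6 codons.
Tyr: 2 codons.
Trp: 1 codon.
Ile: 3 codons.
Tyr: 2 codons.
2 × 4 × 6 × 6 × 2 × 1 × 3 × 2 = 3456.

3456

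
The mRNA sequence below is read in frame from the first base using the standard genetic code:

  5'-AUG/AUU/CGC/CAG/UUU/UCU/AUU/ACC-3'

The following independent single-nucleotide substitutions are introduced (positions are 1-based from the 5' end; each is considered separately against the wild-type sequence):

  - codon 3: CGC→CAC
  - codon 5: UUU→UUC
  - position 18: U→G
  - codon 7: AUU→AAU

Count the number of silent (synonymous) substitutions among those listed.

Codon 3: CGC (Arg) → CAC (His) — missense.
Codon 5: UUU (Phe) → UUC (Phe) — synonymous.
Codon 6: UCU (Ser) → UCG (Ser) — synonymous.
Codon 7: AUU (Ile) → AAU (Asn) — missense.
Synonymous: 2 of 4.

2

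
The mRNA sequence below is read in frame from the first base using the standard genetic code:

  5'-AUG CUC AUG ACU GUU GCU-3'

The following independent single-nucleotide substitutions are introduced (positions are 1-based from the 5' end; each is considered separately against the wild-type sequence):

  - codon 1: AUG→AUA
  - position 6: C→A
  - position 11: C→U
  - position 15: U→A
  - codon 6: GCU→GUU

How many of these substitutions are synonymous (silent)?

Codon 1: AUG (Met) → AUA (Ile) — missense.
Codon 2: CUC (Leu) → CUA (Leu) — synonymous.
Codon 4: ACU (Thr) → AUU (Ile) — missense.
Codon 5: GUU (Val) → GUA (Val) — synonymous.
Codon 6: GCU (Ala) → GUU (Val) — missense.
Synonymous: 2 of 5.

2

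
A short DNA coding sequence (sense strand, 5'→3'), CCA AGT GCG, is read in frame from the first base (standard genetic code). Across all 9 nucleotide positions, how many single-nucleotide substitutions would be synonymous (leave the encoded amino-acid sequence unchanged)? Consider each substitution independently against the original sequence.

7

Codon 1 (CCA, Pro): 3 synonymous substitutions.
Codon 2 (AGT, Ser): 1 synonymous substitution.
Codon 3 (GCG, Ala): 3 synonymous substitutions.
Total: 3 + 1 + 3 = 7.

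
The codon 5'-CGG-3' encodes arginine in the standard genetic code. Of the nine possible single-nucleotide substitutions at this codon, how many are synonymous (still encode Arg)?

4

Position 1: AGG → 1 synonymous.
Position 2: none → 0 synonymous.
Position 3: CGU, CGC, CGA → 3 synonymous.
Total: 1 + 0 + 3 = 4.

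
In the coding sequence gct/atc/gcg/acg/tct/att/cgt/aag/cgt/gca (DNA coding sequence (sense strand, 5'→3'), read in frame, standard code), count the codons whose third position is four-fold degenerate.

Codon 1 GCT (Ala): third position 4-fold.
Codon 2 ATC (Ile): third position 3-fold.
Codon 3 GCG (Ala): third position 4-fold.
Codon 4 ACG (Thr): third position 4-fold.
Codon 5 TCT (Ser): third position 4-fold.
Codon 6 ATT (Ile): third position 3-fold.
Codon 7 CGT (Arg): third position 4-fold.
Codon 8 AAG (Lys): third position 2-fold.
Codon 9 CGT (Arg): third position 4-fold.
Codon 10 GCA (Ala): third position 4-fold.
Four-fold degenerate third positions: 7.

7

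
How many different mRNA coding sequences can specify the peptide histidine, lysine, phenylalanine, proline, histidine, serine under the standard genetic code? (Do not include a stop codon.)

384

His: 2 codons.
Lys: 2 codons.
Phe: 2 codons.
Pro: 4 codons.
His: 2 codons.
Ser: 6 codons.
2 × 2 × 2 × 4 × 2 × 6 = 384.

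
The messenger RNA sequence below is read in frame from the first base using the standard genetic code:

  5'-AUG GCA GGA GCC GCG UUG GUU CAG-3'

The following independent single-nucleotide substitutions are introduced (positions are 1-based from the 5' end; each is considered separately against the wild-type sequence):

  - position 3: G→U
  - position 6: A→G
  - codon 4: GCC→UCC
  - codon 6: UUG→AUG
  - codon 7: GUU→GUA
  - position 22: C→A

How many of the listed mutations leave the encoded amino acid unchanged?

Codon 1: AUG (Met) → AUU (Ile) — missense.
Codon 2: GCA (Ala) → GCG (Ala) — synonymous.
Codon 4: GCC (Ala) → UCC (Ser) — missense.
Codon 6: UUG (Leu) → AUG (Met) — missense.
Codon 7: GUU (Val) → GUA (Val) — synonymous.
Codon 8: CAG (Gln) → AAG (Lys) — missense.
Synonymous: 2 of 6.

2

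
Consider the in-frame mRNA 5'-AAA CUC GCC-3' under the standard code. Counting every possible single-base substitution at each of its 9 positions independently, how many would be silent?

7

Codon 1 (AAA, Lys): 1 synonymous substitution.
Codon 2 (CUC, Leu): 3 synonymous substitutions.
Codon 3 (GCC, Ala): 3 synonymous substitutions.
Total: 1 + 3 + 3 = 7.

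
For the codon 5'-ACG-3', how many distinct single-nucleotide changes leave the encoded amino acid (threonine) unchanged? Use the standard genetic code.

3

Position 1: none → 0 synonymous.
Position 2: none → 0 synonymous.
Position 3: ACT, ACC, ACA → 3 synonymous.
Total: 0 + 0 + 3 = 3.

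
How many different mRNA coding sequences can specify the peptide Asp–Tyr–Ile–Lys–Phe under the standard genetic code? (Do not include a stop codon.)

Asp: 2 codons.
Tyr: 2 codons.
Ile: 3 codons.
Lys: 2 codons.
Phe: 2 codons.
2 × 2 × 3 × 2 × 2 = 48.

48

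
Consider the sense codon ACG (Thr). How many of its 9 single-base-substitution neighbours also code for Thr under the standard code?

Position 1: none → 0 synonymous.
Position 2: none → 0 synonymous.
Position 3: ACU, ACC, ACA → 3 synonymous.
Total: 0 + 0 + 3 = 3.

3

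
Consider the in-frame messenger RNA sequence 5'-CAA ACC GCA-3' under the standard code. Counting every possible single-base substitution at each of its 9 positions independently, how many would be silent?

Codon 1 (CAA, Gln): 1 synonymous substitution.
Codon 2 (ACC, Thr): 3 synonymous substitutions.
Codon 3 (GCA, Ala): 3 synonymous substitutions.
Total: 1 + 3 + 3 = 7.

7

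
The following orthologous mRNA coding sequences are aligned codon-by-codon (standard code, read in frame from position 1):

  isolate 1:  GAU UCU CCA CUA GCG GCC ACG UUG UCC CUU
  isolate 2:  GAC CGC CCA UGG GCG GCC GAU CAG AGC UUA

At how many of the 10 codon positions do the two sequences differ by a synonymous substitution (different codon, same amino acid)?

Codon 1: GAU Asp / GAC Asp — synonymous.
Codon 2: UCU Ser / CGC Arg — nonsynonymous.
Codon 3: CCA Pro / CCA Pro — identical.
Codon 4: CUA Leu / UGG Trp — nonsynonymous.
Codon 5: GCG Ala / GCG Ala — identical.
Codon 6: GCC Ala / GCC Ala — identical.
Codon 7: ACG Thr / GAU Asp — nonsynonymous.
Codon 8: UUG Leu / CAG Gln — nonsynonymous.
Codon 9: UCC Ser / AGC Ser — synonymous.
Codon 10: CUU Leu / UUA Leu — synonymous.
Synonymous differences: 3.

3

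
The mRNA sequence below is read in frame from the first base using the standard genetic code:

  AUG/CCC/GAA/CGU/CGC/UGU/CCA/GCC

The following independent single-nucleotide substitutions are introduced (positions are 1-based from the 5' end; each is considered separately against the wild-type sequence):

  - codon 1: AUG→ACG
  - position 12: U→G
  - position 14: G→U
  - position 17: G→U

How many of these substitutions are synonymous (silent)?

1

Codon 1: AUG (Met) → ACG (Thr) — missense.
Codon 4: CGU (Arg) → CGG (Arg) — synonymous.
Codon 5: CGC (Arg) → CUC (Leu) — missense.
Codon 6: UGU (Cys) → UUU (Phe) — missense.
Synonymous: 1 of 4.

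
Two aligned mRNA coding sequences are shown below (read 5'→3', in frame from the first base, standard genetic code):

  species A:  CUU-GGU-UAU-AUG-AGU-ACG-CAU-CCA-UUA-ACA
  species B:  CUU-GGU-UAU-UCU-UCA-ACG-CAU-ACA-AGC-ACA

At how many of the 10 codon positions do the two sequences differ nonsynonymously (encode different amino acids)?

3

Codon 1: CUU Leu / CUU Leu — identical.
Codon 2: GGU Gly / GGU Gly — identical.
Codon 3: UAU Tyr / UAU Tyr — identical.
Codon 4: AUG Met / UCU Ser — nonsynonymous.
Codon 5: AGU Ser / UCA Ser — synonymous.
Codon 6: ACG Thr / ACG Thr — identical.
Codon 7: CAU His / CAU His — identical.
Codon 8: CCA Pro / ACA Thr — nonsynonymous.
Codon 9: UUA Leu / AGC Ser — nonsynonymous.
Codon 10: ACA Thr / ACA Thr — identical.
Nonsynonymous differences: 3.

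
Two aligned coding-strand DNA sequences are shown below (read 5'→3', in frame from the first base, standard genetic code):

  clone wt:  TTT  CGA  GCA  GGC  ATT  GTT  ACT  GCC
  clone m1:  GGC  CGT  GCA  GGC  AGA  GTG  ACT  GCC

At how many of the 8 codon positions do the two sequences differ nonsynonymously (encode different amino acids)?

2

Codon 1: TTT Phe / GGC Gly — nonsynonymous.
Codon 2: CGA Arg / CGT Arg — synonymous.
Codon 3: GCA Ala / GCA Ala — identical.
Codon 4: GGC Gly / GGC Gly — identical.
Codon 5: ATT Ile / AGA Arg — nonsynonymous.
Codon 6: GTT Val / GTG Val — synonymous.
Codon 7: ACT Thr / ACT Thr — identical.
Codon 8: GCC Ala / GCC Ala — identical.
Nonsynonymous differences: 2.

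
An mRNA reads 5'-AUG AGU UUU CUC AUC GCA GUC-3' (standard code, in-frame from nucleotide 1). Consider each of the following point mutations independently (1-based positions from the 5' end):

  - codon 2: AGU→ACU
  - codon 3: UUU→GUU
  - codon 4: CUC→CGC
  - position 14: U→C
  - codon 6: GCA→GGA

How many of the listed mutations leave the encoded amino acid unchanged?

Codon 2: AGU (Ser) → ACU (Thr) — missense.
Codon 3: UUU (Phe) → GUU (Val) — missense.
Codon 4: CUC (Leu) → CGC (Arg) — missense.
Codon 5: AUC (Ile) → ACC (Thr) — missense.
Codon 6: GCA (Ala) → GGA (Gly) — missense.
Synonymous: 0 of 5.

0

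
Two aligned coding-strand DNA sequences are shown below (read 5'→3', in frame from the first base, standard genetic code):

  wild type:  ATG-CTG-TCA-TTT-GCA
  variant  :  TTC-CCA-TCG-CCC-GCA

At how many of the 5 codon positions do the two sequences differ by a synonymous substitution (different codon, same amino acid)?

1

Codon 1: ATG Met / TTC Phe — nonsynonymous.
Codon 2: CTG Leu / CCA Pro — nonsynonymous.
Codon 3: TCA Ser / TCG Ser — synonymous.
Codon 4: TTT Phe / CCC Pro — nonsynonymous.
Codon 5: GCA Ala / GCA Ala — identical.
Synonymous differences: 1.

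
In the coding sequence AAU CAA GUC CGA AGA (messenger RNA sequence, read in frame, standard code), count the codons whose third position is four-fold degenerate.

2

Codon 1 AAU (Asn): third position 2-fold.
Codon 2 CAA (Gln): third position 2-fold.
Codon 3 GUC (Val): third position 4-fold.
Codon 4 CGA (Arg): third position 4-fold.
Codon 5 AGA (Arg): third position 2-fold.
Four-fold degenerate third positions: 2.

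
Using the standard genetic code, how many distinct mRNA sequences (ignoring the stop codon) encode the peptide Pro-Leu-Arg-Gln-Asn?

576

Pro: 4 codons.
Leu: 6 codons.
Arg: 6 codons.
Gln: 2 codons.
Asn: 2 codons.
4 × 6 × 6 × 2 × 2 = 576.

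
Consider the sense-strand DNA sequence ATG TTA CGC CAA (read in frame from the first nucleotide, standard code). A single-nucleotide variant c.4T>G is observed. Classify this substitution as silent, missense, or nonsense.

missense

Position 4 falls in codon 2: TTA → Leu.
After the substitution the codon is GTA → Val.
Leu ≠ Val, so this is a missense mutation.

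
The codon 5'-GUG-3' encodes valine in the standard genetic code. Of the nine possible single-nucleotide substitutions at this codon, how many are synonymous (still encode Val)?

Position 1: none → 0 synonymous.
Position 2: none → 0 synonymous.
Position 3: GUU, GUC, GUA → 3 synonymous.
Total: 0 + 0 + 3 = 3.

3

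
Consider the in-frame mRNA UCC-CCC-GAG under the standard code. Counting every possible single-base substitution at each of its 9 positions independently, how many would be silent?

7

Codon 1 (UCC, Ser): 3 synonymous substitutions.
Codon 2 (CCC, Pro): 3 synonymous substitutions.
Codon 3 (GAG, Glu): 1 synonymous substitution.
Total: 3 + 3 + 1 = 7.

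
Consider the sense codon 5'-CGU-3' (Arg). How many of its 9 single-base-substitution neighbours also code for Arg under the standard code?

3

Position 1: none → 0 synonymous.
Position 2: none → 0 synonymous.
Position 3: CGC, CGA, CGG → 3 synonymous.
Total: 0 + 0 + 3 = 3.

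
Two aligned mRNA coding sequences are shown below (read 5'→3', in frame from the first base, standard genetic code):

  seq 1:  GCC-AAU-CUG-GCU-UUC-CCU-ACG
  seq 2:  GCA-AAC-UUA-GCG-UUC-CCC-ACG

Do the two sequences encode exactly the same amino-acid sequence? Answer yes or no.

yes

Codon 1: GCC Ala / GCA Ala — synonymous.
Codon 2: AAU Asn / AAC Asn — synonymous.
Codon 3: CUG Leu / UUA Leu — synonymous.
Codon 4: GCU Ala / GCG Ala — synonymous.
Codon 5: UUC Phe / UUC Phe — identical.
Codon 6: CCU Pro / CCC Pro — synonymous.
Codon 7: ACG Thr / ACG Thr — identical.
Nonsynonymous differences: 0 → same protein.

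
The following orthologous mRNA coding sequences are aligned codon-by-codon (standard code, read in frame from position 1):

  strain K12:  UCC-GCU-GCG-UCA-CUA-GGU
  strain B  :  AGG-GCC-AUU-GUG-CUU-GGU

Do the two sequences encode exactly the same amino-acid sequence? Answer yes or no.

Codon 1: UCC Ser / AGG Arg — nonsynonymous.
Codon 2: GCU Ala / GCC Ala — synonymous.
Codon 3: GCG Ala / AUU Ile — nonsynonymous.
Codon 4: UCA Ser / GUG Val — nonsynonymous.
Codon 5: CUA Leu / CUU Leu — synonymous.
Codon 6: GGU Gly / GGU Gly — identical.
Nonsynonymous differences: 3 → different protein.

no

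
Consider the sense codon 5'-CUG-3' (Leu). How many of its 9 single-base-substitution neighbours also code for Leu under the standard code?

Position 1: UUG → 1 synonymous.
Position 2: none → 0 synonymous.
Position 3: CUU, CUC, CUA → 3 synonymous.
Total: 1 + 0 + 3 = 4.

4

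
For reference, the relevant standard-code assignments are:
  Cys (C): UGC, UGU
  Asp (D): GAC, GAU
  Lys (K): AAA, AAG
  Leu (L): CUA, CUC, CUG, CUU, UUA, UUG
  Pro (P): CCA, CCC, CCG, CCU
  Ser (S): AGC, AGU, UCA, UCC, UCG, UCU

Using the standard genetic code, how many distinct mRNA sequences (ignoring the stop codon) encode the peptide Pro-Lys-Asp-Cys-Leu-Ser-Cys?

Pro: 4 codons.
Lys: 2 codons.
Asp: 2 codons.
Cys: 2 codons.
Leu: 6 codons.
Ser: 6 codons.
Cys: 2 codons.
4 × 2 × 2 × 2 × 6 × 6 × 2 = 2304.

2304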